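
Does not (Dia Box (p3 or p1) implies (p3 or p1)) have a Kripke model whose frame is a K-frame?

Yes, satisfiable

1. not (Dia Box (p3 or p1) implies (p3 or p1)), w0
2. Dia Box (p3 or p1), w0
3. not (p3 or p1), w0
4. not p3, w0
5. not p1, w0
6. Box (p3 or p1), w1
Accessibility: w0Rw1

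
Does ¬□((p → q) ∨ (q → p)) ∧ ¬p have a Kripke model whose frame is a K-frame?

1. ¬□((p → q) ∨ (q → p)) ∧ ¬p, 0
2. ¬□((p → q) ∨ (q → p)), 0
3. ¬p, 0
4. ¬((p → q) ∨ (q → p)), 1
5. ¬(p → q), 1
6. ¬(q → p), 1
7. p, 1
8. ¬q, 1
9. q, 1
10. ¬p, 1
Accessibility: 0R1
Branch closes: q and ¬q both at 1.
(One branch shown.) All branches close.

Unsatisfiable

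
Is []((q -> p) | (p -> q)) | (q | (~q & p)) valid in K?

Tableau for the negation ~([]((q -> p) | (p -> q)) | (q | (~q & p))):
1. ~([]((q -> p) | (p -> q)) | (q | (~q & p))), u
2. ~[]((q -> p) | (p -> q)), u
3. ~(q | (~q & p)), u
4. ~q, u
5. ~(~q & p), u
6. ~p, u
7. ~((q -> p) | (p -> q)), v
8. ~(q -> p), v
9. ~(p -> q), v
10. q, v
11. ~p, v
12. p, v
13. ~q, v
Accessibility: uRv
Branch closes: p and ~p both at v.
All branches of the negation close; one closing branch shown above.

Yes, valid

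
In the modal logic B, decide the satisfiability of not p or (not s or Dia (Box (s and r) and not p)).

1. not p or (not s or Dia (Box (s and r) and not p)), w0
2. not s or Dia (Box (s and r) and not p), w0   [or-rule on 1 (branches; this branch)]
3. Dia (Box (s and r) and not p), w0   [or-rule on 2 (branches; this branch)]
4. Box (s and r) and not p, w1   [Dia-rule on 3: fresh world w1, w0Rw1]
5. Box (s and r), w1   [and-rule on 4]
6. not p, w1   [and-rule on 4]
7. s and r, w0   [Box-rule on 5 via w1Rw0]
8. s, w0   [and-rule on 7]
9. r, w0   [and-rule on 7]
10. s and r, w1   [Box-rule on 5 via w1Rw1]
11. s, w1   [and-rule on 10]
12. r, w1   [and-rule on 10]
Accessibility: w0Rw0, w0Rw1, w1Rw0, w1Rw1

Yes, satisfiable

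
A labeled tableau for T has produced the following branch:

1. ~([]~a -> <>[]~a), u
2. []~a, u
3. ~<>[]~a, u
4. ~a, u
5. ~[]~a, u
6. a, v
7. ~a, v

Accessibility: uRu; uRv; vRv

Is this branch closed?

Yes, closed

Both a and ~a appear at v.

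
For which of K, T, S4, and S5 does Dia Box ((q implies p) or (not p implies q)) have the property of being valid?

T, S4, S5

K-tableau for the negation not Dia Box ((q implies p) or (not p implies q)):
1. not Dia Box ((q implies p) or (not p implies q)), w0
Complete open branch: countermodel on a K-frame, so not valid in K.
T-tableau for the negation not Dia Box ((q implies p) or (not p implies q)):
1. not Dia Box ((q implies p) or (not p implies q)), w0
2. not Box ((q implies p) or (not p implies q)), w0   [neg-Dia-rule on 1 via w0Rw0]
3. not ((q implies p) or (not p implies q)), w1   [neg-Box-rule on 2: fresh world w1, w0Rw1]
4. not (q implies p), w1   [neg-or-rule on 3]
5. not (not p implies q), w1   [neg-or-rule on 3]
6. q, w1   [neg-implies-rule on 4]
7. not p, w1   [neg-implies-rule on 4]
8. not q, w1   [neg-implies-rule on 5]
Accessibility: w0Rw0, w0Rw1, w1Rw1
Branch closes: q and not q both at w1.
Every branch closes (one shown): valid in T, hence also in S4, S5 (every theorem of T is a theorem of S4 and S5).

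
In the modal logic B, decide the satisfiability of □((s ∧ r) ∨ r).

Satisfiable

1. □((s ∧ r) ∨ r), 0
2. (s ∧ r) ∨ r, 0
3. r, 0
Accessibility: 0R0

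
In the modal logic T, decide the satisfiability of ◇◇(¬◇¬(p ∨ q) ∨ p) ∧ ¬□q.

Yes, satisfiable

1. ◇◇(¬◇¬(p ∨ q) ∨ p) ∧ ¬□q, 0
2. ◇◇(¬◇¬(p ∨ q) ∨ p), 0   [∧-rule on 1]
3. ¬□q, 0   [∧-rule on 1]
4. ◇(¬◇¬(p ∨ q) ∨ p), 1   [◇-rule on 2: fresh world 1, 0R1]
5. ¬q, 2   [¬□-rule on 3: fresh world 2, 0R2]
6. ¬◇¬(p ∨ q) ∨ p, 3   [◇-rule on 4: fresh world 3, 1R3]
7. p, 3   [∨-rule on 6 (branches; this branch)]
Accessibility: 0R0, 0R1, 0R2, 1R1, 1R3, 2R2, 3R3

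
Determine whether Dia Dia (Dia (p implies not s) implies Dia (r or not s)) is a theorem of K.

No, not valid

Tableau for the negation not Dia Dia (Dia (p implies not s) implies Dia (r or not s)):
1. not Dia Dia (Dia (p implies not s) implies Dia (r or not s)), u
The negation has an open branch (countermodel exists).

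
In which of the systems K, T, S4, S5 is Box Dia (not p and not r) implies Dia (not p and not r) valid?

K-tableau for the negation not (Box Dia (not p and not r) implies Dia (not p and not r)):
1. not (Box Dia (not p and not r) implies Dia (not p and not r)), 0
2. Box Dia (not p and not r), 0   [neg-implies-rule on 1]
3. not Dia (not p and not r), 0   [neg-implies-rule on 1]
Complete open branch: countermodel on a K-frame, so not valid in K.
T-tableau for the negation not (Box Dia (not p and not r) implies Dia (not p and not r)):
1. not (Box Dia (not p and not r) implies Dia (not p and not r)), 0
2. Box Dia (not p and not r), 0   [neg-implies-rule on 1]
3. not Dia (not p and not r), 0   [neg-implies-rule on 1]
4. Dia (not p and not r), 0   [Box-rule on 2 via 0R0]
5. not (not p and not r), 0   [neg-Dia-rule on 3 via 0R0]
6. r, 0   [neg-and-rule on 5 (branches; this branch)]
7. not p and not r, 1   [Dia-rule on 4: fresh world 1, 0R1]
8. not p, 1   [and-rule on 7]
9. not r, 1   [and-rule on 7]
10. Dia (not p and not r), 1   [Box-rule on 2 via 0R1]
11. not (not p and not r), 1   [neg-Dia-rule on 3 via 0R1]
12. r, 1   [neg-and-rule on 11 (branches; this branch)]
Accessibility: 0R0, 0R1, 1R1
Branch closes: r and not r both at 1.
Every branch closes (one shown): valid in T, hence also in S4, S5 (every theorem of T is a theorem of S4 and S5).

T, S4, S5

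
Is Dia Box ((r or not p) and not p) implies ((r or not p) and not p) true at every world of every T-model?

Invalid (countermodel exists)

Tableau for the negation not (Dia Box ((r or not p) and not p) implies ((r or not p) and not p)):
1. not (Dia Box ((r or not p) and not p) implies ((r or not p) and not p)), 0
2. Dia Box ((r or not p) and not p), 0
3. not ((r or not p) and not p), 0
4. p, 0
5. Box ((r or not p) and not p), 1
6. (r or not p) and not p, 1
7. r or not p, 1
8. not p, 1
Accessibility: 0R0, 0R1, 1R1
The negation has an open branch (countermodel exists).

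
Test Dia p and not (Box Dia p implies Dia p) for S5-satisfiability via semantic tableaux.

1. Dia p and not (Box Dia p implies Dia p), u
2. Dia p, u
3. not (Box Dia p implies Dia p), u
4. Box Dia p, u
5. not Dia p, u
6. not p, u
7. p, v
8. Dia p, v
9. not p, v
Accessibility: uRu, uRv, vRu, vRv
Branch closes: p and not p both at v.
Every branch closes; the branch above is one of them.

Unsatisfiable (every branch closes)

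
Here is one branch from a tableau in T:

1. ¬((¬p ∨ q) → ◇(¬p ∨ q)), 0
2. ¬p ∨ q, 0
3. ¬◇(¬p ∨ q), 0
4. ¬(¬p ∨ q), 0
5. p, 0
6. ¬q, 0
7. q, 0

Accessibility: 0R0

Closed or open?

Yes, closed

Both q and ¬q appear at 0.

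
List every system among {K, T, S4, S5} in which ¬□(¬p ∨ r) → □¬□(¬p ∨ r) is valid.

S5

S5-tableau for the negation ¬(¬□(¬p ∨ r) → □¬□(¬p ∨ r)):
1. ¬(¬□(¬p ∨ r) → □¬□(¬p ∨ r)), u
2. ¬□(¬p ∨ r), u   [¬→-rule on 1]
3. ¬□¬□(¬p ∨ r), u   [¬→-rule on 1]
4. ¬(¬p ∨ r), v   [¬□-rule on 2: fresh world v, uRv]
5. p, v   [¬∨-rule on 4]
6. ¬r, v   [¬∨-rule on 4]
7. □(¬p ∨ r), w   [¬□-rule on 3: fresh world w, uRw]
8. ¬p ∨ r, u   [□-rule on 7 via wRu]
9. ¬p ∨ r, v   [□-rule on 7 via wRv]
10. ¬p ∨ r, w   [□-rule on 7 via wRw]
11. r, u   [∨-rule on 8 (branches; this branch)]
12. r, v   [∨-rule on 9 (branches; this branch)]
Accessibility: uRu, uRv, uRw, vRu, vRv, vRw, wRu, wRv, wRw
Branch closes: r and ¬r both at v.
Every branch closes (one shown): valid in S5.
S4-tableau for the negation ¬(¬□(¬p ∨ r) → □¬□(¬p ∨ r)):
1. ¬(¬□(¬p ∨ r) → □¬□(¬p ∨ r)), u
2. ¬□(¬p ∨ r), u   [¬→-rule on 1]
3. ¬□¬□(¬p ∨ r), u   [¬→-rule on 1]
4. ¬(¬p ∨ r), v   [¬□-rule on 2: fresh world v, uRv]
5. p, v   [¬∨-rule on 4]
6. ¬r, v   [¬∨-rule on 4]
7. □(¬p ∨ r), w   [¬□-rule on 3: fresh world w, uRw]
8. ¬p ∨ r, w   [□-rule on 7 via wRw]
9. r, w   [∨-rule on 8 (branches; this branch)]
Accessibility: uRu, uRv, uRw, vRv, wRw
Complete open branch: countermodel on an S4-frame, so not valid in S4, nor in K, T (the same frame is also a K-frame and a T-frame).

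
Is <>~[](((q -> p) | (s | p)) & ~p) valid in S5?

Tableau for the negation ~<>~[](((q -> p) | (s | p)) & ~p):
1. ~<>~[](((q -> p) | (s | p)) & ~p), u
2. [](((q -> p) | (s | p)) & ~p), u
3. ((q -> p) | (s | p)) & ~p, u
4. (q -> p) | (s | p), u
5. ~p, u
6. s | p, u
7. s, u
Accessibility: uRu
The negation has an open branch (countermodel exists).

Invalid (countermodel exists)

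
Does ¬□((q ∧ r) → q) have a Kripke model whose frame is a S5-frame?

1. ¬□((q ∧ r) → q), w0
2. ¬((q ∧ r) → q), w1
3. q ∧ r, w1
4. ¬q, w1
5. q, w1
6. r, w1
Accessibility: w0Rw0, w0Rw1, w1Rw0, w1Rw1
Branch closes: q and ¬q both at w1.
Every branch closes; the branch above is one of them.

No, unsatisfiable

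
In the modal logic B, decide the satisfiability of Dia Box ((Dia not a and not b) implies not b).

Yes, satisfiable

1. Dia Box ((Dia not a and not b) implies not b), w0
2. Box ((Dia not a and not b) implies not b), w1
3. (Dia not a and not b) implies not b, w0
4. (Dia not a and not b) implies not b, w1
5. not b, w0
6. not b, w1
Accessibility: w0Rw0, w0Rw1, w1Rw0, w1Rw1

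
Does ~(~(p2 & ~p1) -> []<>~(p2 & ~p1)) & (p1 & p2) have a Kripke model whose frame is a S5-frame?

1. ~(~(p2 & ~p1) -> []<>~(p2 & ~p1)) & (p1 & p2), w0
2. ~(~(p2 & ~p1) -> []<>~(p2 & ~p1)), w0   [&-rule on 1]
3. p1 & p2, w0   [&-rule on 1]
4. ~(p2 & ~p1), w0   [~->-rule on 2]
5. ~[]<>~(p2 & ~p1), w0   [~->-rule on 2]
6. p1, w0   [&-rule on 3]
7. p2, w0   [&-rule on 3]
8. ~<>~(p2 & ~p1), w1   [~[]-rule on 5: fresh world w1, w0Rw1]
9. p2 & ~p1, w0   [~<>-rule on 8 via w1Rw0]
10. ~p1, w0   [&-rule on 9]
Accessibility: w0Rw0, w0Rw1, w1Rw0, w1Rw1
Branch closes: p1 and ~p1 both at w0.
Every branch closes; the branch above is one of them.

Unsatisfiable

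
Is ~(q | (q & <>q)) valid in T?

Tableau for the negation q | (q & <>q):
1. q | (q & <>q), w0
2. q & <>q, w0
3. q, w0
4. <>q, w0
5. q, w1
Accessibility: w0Rw0, w0Rw1, w1Rw1
The negation has an open branch (countermodel exists).

Invalid (countermodel exists)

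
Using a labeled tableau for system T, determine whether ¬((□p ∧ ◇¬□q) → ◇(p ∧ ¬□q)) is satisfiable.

No, unsatisfiable

1. ¬((□p ∧ ◇¬□q) → ◇(p ∧ ¬□q)), 0
2. □p ∧ ◇¬□q, 0
3. ¬◇(p ∧ ¬□q), 0
4. □p, 0
5. ◇¬□q, 0
6. ¬(p ∧ ¬□q), 0
7. p, 0
8. □q, 0
9. q, 0
10. ¬□q, 1
11. ¬(p ∧ ¬□q), 1
12. p, 1
13. q, 1
14. □q, 1
15. ¬q, 2
16. q, 2
Accessibility: 0R0, 0R1, 1R1, 1R2, 2R2
Branch closes: q and ¬q both at 2.
All branches of the tableau close; one closing branch shown above.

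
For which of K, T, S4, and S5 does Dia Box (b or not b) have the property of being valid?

K-tableau for the negation not Dia Box (b or not b):
1. not Dia Box (b or not b), w0
Complete open branch: countermodel on a K-frame, so not valid in K.
T-tableau for the negation not Dia Box (b or not b):
1. not Dia Box (b or not b), w0
2. not Box (b or not b), w0
3. not (b or not b), w1
4. not b, w1
5. b, w1
Accessibility: w0Rw0, w0Rw1, w1Rw1
Branch closes: b and not b both at w1.
Every branch closes (one shown): valid in T, hence also in S4, S5 (every theorem of T is a theorem of S4 and S5).

T, S4, S5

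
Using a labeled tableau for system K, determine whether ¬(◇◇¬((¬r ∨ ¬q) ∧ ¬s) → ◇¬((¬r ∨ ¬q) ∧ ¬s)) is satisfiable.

1. ¬(◇◇¬((¬r ∨ ¬q) ∧ ¬s) → ◇¬((¬r ∨ ¬q) ∧ ¬s)), u
2. ◇◇¬((¬r ∨ ¬q) ∧ ¬s), u
3. ¬◇¬((¬r ∨ ¬q) ∧ ¬s), u
4. ◇¬((¬r ∨ ¬q) ∧ ¬s), v
5. (¬r ∨ ¬q) ∧ ¬s, v
6. ¬r ∨ ¬q, v
7. ¬s, v
8. ¬q, v
9. ¬((¬r ∨ ¬q) ∧ ¬s), w
10. s, w
Accessibility: uRv, vRw

Satisfiable (open branch found)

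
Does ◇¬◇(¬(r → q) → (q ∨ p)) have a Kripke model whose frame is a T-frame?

1. ◇¬◇(¬(r → q) → (q ∨ p)), w0
2. ¬◇(¬(r → q) → (q ∨ p)), w1
3. ¬(¬(r → q) → (q ∨ p)), w1
4. ¬(r → q), w1
5. ¬(q ∨ p), w1
6. r, w1
7. ¬q, w1
8. ¬p, w1
Accessibility: w0Rw0, w0Rw1, w1Rw1

Satisfiable (open branch found)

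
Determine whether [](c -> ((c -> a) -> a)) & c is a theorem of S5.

Tableau for the negation ~([](c -> ((c -> a) -> a)) & c):
1. ~([](c -> ((c -> a) -> a)) & c), w0
2. ~c, w0
Accessibility: w0Rw0
The negation has an open branch (countermodel exists).

Invalid (countermodel exists)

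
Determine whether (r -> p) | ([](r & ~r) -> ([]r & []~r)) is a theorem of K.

Yes, valid

Tableau for the negation ~((r -> p) | ([](r & ~r) -> ([]r & []~r))):
1. ~((r -> p) | ([](r & ~r) -> ([]r & []~r))), 0
2. ~(r -> p), 0
3. ~([](r & ~r) -> ([]r & []~r)), 0
4. r, 0
5. ~p, 0
6. [](r & ~r), 0
7. ~([]r & []~r), 0
8. ~[]~r, 0
9. r, 1
10. r & ~r, 1
11. ~r, 1
Accessibility: 0R1
Branch closes: r and ~r both at 1.
Every branch of the negation's tableau closes; the branch above is one of them.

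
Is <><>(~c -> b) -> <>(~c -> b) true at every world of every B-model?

Invalid (countermodel exists)

Tableau for the negation ~(<><>(~c -> b) -> <>(~c -> b)):
1. ~(<><>(~c -> b) -> <>(~c -> b)), 0
2. <><>(~c -> b), 0
3. ~<>(~c -> b), 0
4. ~(~c -> b), 0
5. ~c, 0
6. ~b, 0
7. <>(~c -> b), 1
8. ~(~c -> b), 1
9. ~c, 1
10. ~b, 1
11. ~c -> b, 2
12. b, 2
Accessibility: 0R0, 0R1, 1R0, 1R1, 1R2, 2R1, 2R2
The negation has an open branch (countermodel exists).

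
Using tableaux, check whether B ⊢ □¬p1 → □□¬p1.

Tableau for the negation ¬(□¬p1 → □□¬p1):
1. ¬(□¬p1 → □□¬p1), u
2. □¬p1, u
3. ¬□□¬p1, u
4. ¬p1, u
5. ¬□¬p1, v
6. ¬p1, v
7. p1, w
Accessibility: uRu, uRv, vRu, vRv, vRw, wRv, wRw
The negation has an open branch (countermodel exists).

Invalid (countermodel exists)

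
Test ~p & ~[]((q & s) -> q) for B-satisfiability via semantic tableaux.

No, unsatisfiable

1. ~p & ~[]((q & s) -> q), 0
2. ~p, 0
3. ~[]((q & s) -> q), 0
4. ~((q & s) -> q), 1
5. q & s, 1
6. ~q, 1
7. q, 1
8. s, 1
Accessibility: 0R0, 0R1, 1R0, 1R1
Branch closes: q and ~q both at 1.
Every branch closes; the branch above is one of them.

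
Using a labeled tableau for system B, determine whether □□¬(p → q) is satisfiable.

1. □□¬(p → q), 0
2. □¬(p → q), 0   [□-rule on 1 via 0R0]
3. ¬(p → q), 0   [□-rule on 2 via 0R0]
4. p, 0   [¬→-rule on 3]
5. ¬q, 0   [¬→-rule on 3]
Accessibility: 0R0

Yes, satisfiable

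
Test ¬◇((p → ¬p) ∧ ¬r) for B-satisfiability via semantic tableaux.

Yes, satisfiable

1. ¬◇((p → ¬p) ∧ ¬r), u
2. ¬((p → ¬p) ∧ ¬r), u   [¬◇-rule on 1 via uRu]
3. r, u   [¬∧-rule on 2 (branches; this branch)]
Accessibility: uRu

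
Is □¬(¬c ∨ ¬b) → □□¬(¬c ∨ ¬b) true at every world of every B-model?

No, not valid

Tableau for the negation ¬(□¬(¬c ∨ ¬b) → □□¬(¬c ∨ ¬b)):
1. ¬(□¬(¬c ∨ ¬b) → □□¬(¬c ∨ ¬b)), w0
2. □¬(¬c ∨ ¬b), w0
3. ¬□□¬(¬c ∨ ¬b), w0
4. ¬(¬c ∨ ¬b), w0
5. c, w0
6. b, w0
7. ¬□¬(¬c ∨ ¬b), w1
8. ¬(¬c ∨ ¬b), w1
9. c, w1
10. b, w1
11. ¬c ∨ ¬b, w2
12. ¬b, w2
Accessibility: w0Rw0, w0Rw1, w1Rw0, w1Rw1, w1Rw2, w2Rw1, w2Rw2
The negation has an open branch (countermodel exists).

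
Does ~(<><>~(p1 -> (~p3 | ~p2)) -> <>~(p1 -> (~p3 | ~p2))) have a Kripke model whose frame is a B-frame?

1. ~(<><>~(p1 -> (~p3 | ~p2)) -> <>~(p1 -> (~p3 | ~p2))), w0
2. <><>~(p1 -> (~p3 | ~p2)), w0
3. ~<>~(p1 -> (~p3 | ~p2)), w0
4. p1 -> (~p3 | ~p2), w0
5. ~p3 | ~p2, w0
6. ~p2, w0
7. <>~(p1 -> (~p3 | ~p2)), w1
8. p1 -> (~p3 | ~p2), w1
9. ~p3 | ~p2, w1
10. ~p2, w1
11. ~(p1 -> (~p3 | ~p2)), w2
12. p1, w2
13. ~(~p3 | ~p2), w2
14. p3, w2
15. p2, w2
Accessibility: w0Rw0, w0Rw1, w1Rw0, w1Rw1, w1Rw2, w2Rw1, w2Rw2

Satisfiable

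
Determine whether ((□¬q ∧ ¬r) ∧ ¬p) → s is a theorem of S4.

No, not valid

Tableau for the negation ¬(((□¬q ∧ ¬r) ∧ ¬p) → s):
1. ¬(((□¬q ∧ ¬r) ∧ ¬p) → s), w0
2. (□¬q ∧ ¬r) ∧ ¬p, w0
3. ¬s, w0
4. □¬q ∧ ¬r, w0
5. ¬p, w0
6. □¬q, w0
7. ¬r, w0
8. ¬q, w0
Accessibility: w0Rw0
The negation has an open branch (countermodel exists).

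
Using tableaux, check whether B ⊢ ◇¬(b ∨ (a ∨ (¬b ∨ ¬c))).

Tableau for the negation ¬◇¬(b ∨ (a ∨ (¬b ∨ ¬c))):
1. ¬◇¬(b ∨ (a ∨ (¬b ∨ ¬c))), w0
2. b ∨ (a ∨ (¬b ∨ ¬c)), w0
3. a ∨ (¬b ∨ ¬c), w0
4. ¬b ∨ ¬c, w0
5. ¬c, w0
Accessibility: w0Rw0
The negation has an open branch (countermodel exists).

Invalid (countermodel exists)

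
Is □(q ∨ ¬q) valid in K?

Tableau for the negation ¬□(q ∨ ¬q):
1. ¬□(q ∨ ¬q), w0
2. ¬(q ∨ ¬q), w1
3. ¬q, w1
4. q, w1
Accessibility: w0Rw1
Branch closes: q and ¬q both at w1.
All branches of the negation close; one closing branch shown above.

Valid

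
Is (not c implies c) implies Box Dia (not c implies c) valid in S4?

Tableau for the negation not ((not c implies c) implies Box Dia (not c implies c)):
1. not ((not c implies c) implies Box Dia (not c implies c)), u
2. not c implies c, u
3. not Box Dia (not c implies c), u
4. c, u
5. not Dia (not c implies c), v
6. not (not c implies c), v
7. not c, v
Accessibility: uRu, uRv, vRv
The negation has an open branch (countermodel exists).

Invalid (countermodel exists)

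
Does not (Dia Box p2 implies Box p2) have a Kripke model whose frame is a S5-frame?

1. not (Dia Box p2 implies Box p2), w0
2. Dia Box p2, w0
3. not Box p2, w0
4. Box p2, w1
5. p2, w0
6. p2, w1
7. not p2, w2
8. p2, w2
Accessibility: w0Rw0, w0Rw1, w0Rw2, w1Rw0, w1Rw1, w1Rw2, w2Rw0, w2Rw1, w2Rw2
Branch closes: p2 and not p2 both at w2.
(One branch shown.) All branches close.

No, unsatisfiable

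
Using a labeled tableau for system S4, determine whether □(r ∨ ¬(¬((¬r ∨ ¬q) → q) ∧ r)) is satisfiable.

Yes, satisfiable

1. □(r ∨ ¬(¬((¬r ∨ ¬q) → q) ∧ r)), u
2. r ∨ ¬(¬((¬r ∨ ¬q) → q) ∧ r), u
3. ¬(¬((¬r ∨ ¬q) → q) ∧ r), u
4. ¬r, u
Accessibility: uRu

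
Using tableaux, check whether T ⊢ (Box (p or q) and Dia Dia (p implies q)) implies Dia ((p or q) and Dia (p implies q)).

Tableau for the negation not ((Box (p or q) and Dia Dia (p implies q)) implies Dia ((p or q) and Dia (p implies q))):
1. not ((Box (p or q) and Dia Dia (p implies q)) implies Dia ((p or q) and Dia (p implies q))), u
2. Box (p or q) and Dia Dia (p implies q), u
3. not Dia ((p or q) and Dia (p implies q)), u
4. Box (p or q), u
5. Dia Dia (p implies q), u
6. not ((p or q) and Dia (p implies q)), u
7. p or q, u
8. not Dia (p implies q), u
9. not (p implies q), u
10. p, u
11. not q, u
12. Dia (p implies q), v
13. not ((p or q) and Dia (p implies q)), v
14. p or q, v
15. not (p implies q), v
16. p, v
17. not q, v
18. not Dia (p implies q), v
19. p implies q, w
20. not (p implies q), w
21. p, w
22. not q, w
23. q, w
Accessibility: uRu, uRv, vRv, vRw, wRw
Branch closes: q and not q both at w.
Every branch of the negation's tableau closes; the branch above is one of them.

Yes, valid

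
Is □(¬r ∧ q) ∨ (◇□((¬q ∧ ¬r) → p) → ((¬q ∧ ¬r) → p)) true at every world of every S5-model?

Valid

Tableau for the negation ¬(□(¬r ∧ q) ∨ (◇□((¬q ∧ ¬r) → p) → ((¬q ∧ ¬r) → p))):
1. ¬(□(¬r ∧ q) ∨ (◇□((¬q ∧ ¬r) → p) → ((¬q ∧ ¬r) → p))), 0
2. ¬□(¬r ∧ q), 0
3. ¬(◇□((¬q ∧ ¬r) → p) → ((¬q ∧ ¬r) → p)), 0
4. ◇□((¬q ∧ ¬r) → p), 0
5. ¬((¬q ∧ ¬r) → p), 0
6. ¬q ∧ ¬r, 0
7. ¬p, 0
8. ¬q, 0
9. ¬r, 0
10. ¬(¬r ∧ q), 1
11. ¬q, 1
12. □((¬q ∧ ¬r) → p), 2
13. (¬q ∧ ¬r) → p, 0
14. (¬q ∧ ¬r) → p, 1
15. (¬q ∧ ¬r) → p, 2
16. ¬(¬q ∧ ¬r), 0
17. p, 1
18. p, 2
19. r, 0
Accessibility: 0R0, 0R1, 0R2, 1R0, 1R1, 1R2, 2R0, 2R1, 2R2
Branch closes: r and ¬r both at 0.
All branches of the negation close; one closing branch shown above.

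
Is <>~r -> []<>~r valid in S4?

Not valid

Tableau for the negation ~(<>~r -> []<>~r):
1. ~(<>~r -> []<>~r), w0
2. <>~r, w0
3. ~[]<>~r, w0
4. ~r, w1
5. ~<>~r, w2
6. r, w2
Accessibility: w0Rw0, w0Rw1, w0Rw2, w1Rw1, w2Rw2
The negation has an open branch (countermodel exists).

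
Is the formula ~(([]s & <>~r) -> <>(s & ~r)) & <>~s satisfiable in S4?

1. ~(([]s & <>~r) -> <>(s & ~r)) & <>~s, 0
2. ~(([]s & <>~r) -> <>(s & ~r)), 0   [&-rule on 1]
3. <>~s, 0   [&-rule on 1]
4. []s & <>~r, 0   [~->-rule on 2]
5. ~<>(s & ~r), 0   [~->-rule on 2]
6. []s, 0   [&-rule on 4]
7. <>~r, 0   [&-rule on 4]
8. ~(s & ~r), 0   [~<>-rule on 5 via 0R0]
9. s, 0   [[]-rule on 6 via 0R0]
10. r, 0   [~&-rule on 8 (branches; this branch)]
11. ~s, 1   [<>-rule on 3: fresh world 1, 0R1]
12. ~(s & ~r), 1   [~<>-rule on 5 via 0R1]
13. s, 1   [[]-rule on 6 via 0R1]
Accessibility: 0R0, 0R1, 1R1
Branch closes: s and ~s both at 1.
Every branch closes; the branch above is one of them.

Unsatisfiable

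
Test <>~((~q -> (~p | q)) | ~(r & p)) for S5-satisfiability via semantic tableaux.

Yes, satisfiable

1. <>~((~q -> (~p | q)) | ~(r & p)), w0
2. ~((~q -> (~p | q)) | ~(r & p)), w1
3. ~(~q -> (~p | q)), w1
4. r & p, w1
5. ~q, w1
6. ~(~p | q), w1
7. r, w1
8. p, w1
Accessibility: w0Rw0, w0Rw1, w1Rw0, w1Rw1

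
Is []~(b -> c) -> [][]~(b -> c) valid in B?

Invalid (countermodel exists)

Tableau for the negation ~([]~(b -> c) -> [][]~(b -> c)):
1. ~([]~(b -> c) -> [][]~(b -> c)), u
2. []~(b -> c), u
3. ~[][]~(b -> c), u
4. ~(b -> c), u
5. b, u
6. ~c, u
7. ~[]~(b -> c), v
8. ~(b -> c), v
9. b, v
10. ~c, v
11. b -> c, w
12. c, w
Accessibility: uRu, uRv, vRu, vRv, vRw, wRv, wRw
The negation has an open branch (countermodel exists).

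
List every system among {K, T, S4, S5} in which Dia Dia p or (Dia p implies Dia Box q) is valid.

K-tableau for the negation not (Dia Dia p or (Dia p implies Dia Box q)):
1. not (Dia Dia p or (Dia p implies Dia Box q)), u
2. not Dia Dia p, u
3. not (Dia p implies Dia Box q), u
4. Dia p, u
5. not Dia Box q, u
6. p, v
7. not Dia p, v
8. not Box q, v
9. not q, w
10. not p, w
Accessibility: uRv, vRw
Complete open branch: countermodel on a K-frame, so not valid in K.
T-tableau for the negation not (Dia Dia p or (Dia p implies Dia Box q)):
1. not (Dia Dia p or (Dia p implies Dia Box q)), u
2. not Dia Dia p, u
3. not (Dia p implies Dia Box q), u
4. Dia p, u
5. not Dia Box q, u
6. not Dia p, u
7. not Box q, u
8. not p, u
9. p, v
10. not Dia p, v
11. not Box q, v
12. not p, v
Accessibility: uRu, uRv, vRv
Branch closes: p and not p both at v.
Every branch closes (one shown): valid in T, hence also in S4, S5 (every theorem of T is a theorem of S4 and S5).

T, S4, S5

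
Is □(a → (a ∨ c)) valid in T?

Tableau for the negation ¬□(a → (a ∨ c)):
1. ¬□(a → (a ∨ c)), w0
2. ¬(a → (a ∨ c)), w1
3. a, w1
4. ¬(a ∨ c), w1
5. ¬a, w1
6. ¬c, w1
Accessibility: w0Rw0, w0Rw1, w1Rw1
Branch closes: a and ¬a both at w1.
All branches of the negation close; one closing branch shown above.

Valid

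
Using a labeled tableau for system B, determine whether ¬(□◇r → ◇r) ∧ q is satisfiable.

Unsatisfiable

1. ¬(□◇r → ◇r) ∧ q, u
2. ¬(□◇r → ◇r), u
3. q, u
4. □◇r, u
5. ¬◇r, u
6. ◇r, u
7. ¬r, u
8. r, v
9. ◇r, v
10. ¬r, v
Accessibility: uRu, uRv, vRu, vRv
Branch closes: r and ¬r both at v.
All branches of the tableau close; one closing branch shown above.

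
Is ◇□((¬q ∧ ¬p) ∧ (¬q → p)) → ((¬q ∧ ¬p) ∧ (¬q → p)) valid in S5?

Valid in S5

Tableau for the negation ¬(◇□((¬q ∧ ¬p) ∧ (¬q → p)) → ((¬q ∧ ¬p) ∧ (¬q → p))):
1. ¬(◇□((¬q ∧ ¬p) ∧ (¬q → p)) → ((¬q ∧ ¬p) ∧ (¬q → p))), w0
2. ◇□((¬q ∧ ¬p) ∧ (¬q → p)), w0
3. ¬((¬q ∧ ¬p) ∧ (¬q → p)), w0
4. ¬(¬q → p), w0
5. ¬q, w0
6. ¬p, w0
7. □((¬q ∧ ¬p) ∧ (¬q → p)), w1
8. (¬q ∧ ¬p) ∧ (¬q → p), w0
9. ¬q ∧ ¬p, w0
10. ¬q → p, w0
11. (¬q ∧ ¬p) ∧ (¬q → p), w1
12. ¬q ∧ ¬p, w1
13. ¬q → p, w1
14. ¬q, w1
15. ¬p, w1
16. p, w0
Accessibility: w0Rw0, w0Rw1, w1Rw0, w1Rw1
Branch closes: p and ¬p both at w0.
Every branch of the negation's tableau closes; the branch above is one of them.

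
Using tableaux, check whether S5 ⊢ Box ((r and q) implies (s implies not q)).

No, not valid

Tableau for the negation not Box ((r and q) implies (s implies not q)):
1. not Box ((r and q) implies (s implies not q)), u
2. not ((r and q) implies (s implies not q)), v   [neg-Box-rule on 1: fresh world v, uRv]
3. r and q, v   [neg-implies-rule on 2]
4. not (s implies not q), v   [neg-implies-rule on 2]
5. r, v   [and-rule on 3]
6. q, v   [and-rule on 3]
7. s, v   [neg-implies-rule on 4]
Accessibility: uRu, uRv, vRu, vRv
The negation has an open branch (countermodel exists).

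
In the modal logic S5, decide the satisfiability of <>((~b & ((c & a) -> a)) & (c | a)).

1. <>((~b & ((c & a) -> a)) & (c | a)), w0
2. (~b & ((c & a) -> a)) & (c | a), w1
3. ~b & ((c & a) -> a), w1
4. c | a, w1
5. ~b, w1
6. (c & a) -> a, w1
7. a, w1
Accessibility: w0Rw0, w0Rw1, w1Rw0, w1Rw1

Yes, satisfiable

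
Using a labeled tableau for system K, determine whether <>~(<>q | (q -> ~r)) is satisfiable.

Satisfiable

1. <>~(<>q | (q -> ~r)), 0
2. ~(<>q | (q -> ~r)), 1   [<>-rule on 1: fresh world 1, 0R1]
3. ~<>q, 1   [~|-rule on 2]
4. ~(q -> ~r), 1   [~|-rule on 2]
5. q, 1   [~->-rule on 4]
6. r, 1   [~->-rule on 4]
Accessibility: 0R1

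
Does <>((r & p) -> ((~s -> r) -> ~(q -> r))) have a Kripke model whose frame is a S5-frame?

Yes, satisfiable

1. <>((r & p) -> ((~s -> r) -> ~(q -> r))), w0
2. (r & p) -> ((~s -> r) -> ~(q -> r)), w1   [<>-rule on 1: fresh world w1, w0Rw1]
3. (~s -> r) -> ~(q -> r), w1   [->-rule on 2 (branches; this branch)]
4. ~(q -> r), w1   [->-rule on 3 (branches; this branch)]
5. q, w1   [~->-rule on 4]
6. ~r, w1   [~->-rule on 4]
Accessibility: w0Rw0, w0Rw1, w1Rw0, w1Rw1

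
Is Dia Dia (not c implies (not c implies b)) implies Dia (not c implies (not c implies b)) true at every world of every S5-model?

Valid in S5

Tableau for the negation not (Dia Dia (not c implies (not c implies b)) implies Dia (not c implies (not c implies b))):
1. not (Dia Dia (not c implies (not c implies b)) implies Dia (not c implies (not c implies b))), w0
2. Dia Dia (not c implies (not c implies b)), w0   [neg-implies-rule on 1]
3. not Dia (not c implies (not c implies b)), w0   [neg-implies-rule on 1]
4. not (not c implies (not c implies b)), w0   [neg-Dia-rule on 3 via w0Rw0]
5. not c, w0   [neg-implies-rule on 4]
6. not (not c implies b), w0   [neg-implies-rule on 4]
7. not b, w0   [neg-implies-rule on 6]
8. Dia (not c implies (not c implies b)), w1   [Dia-rule on 2: fresh world w1, w0Rw1]
9. not (not c implies (not c implies b)), w1   [neg-Dia-rule on 3 via w0Rw1]
10. not c, w1   [neg-implies-rule on 9]
11. not (not c implies b), w1   [neg-implies-rule on 9]
12. not b, w1   [neg-implies-rule on 11]
13. not c implies (not c implies b), w2   [Dia-rule on 8: fresh world w2, w1Rw2]
14. not (not c implies (not c implies b)), w2   [neg-Dia-rule on 3 via w0Rw2]
15. not c, w2   [neg-implies-rule on 14]
16. not (not c implies b), w2   [neg-implies-rule on 14]
17. not b, w2   [neg-implies-rule on 16]
18. not c implies b, w2   [implies-rule on 13 (branches; this branch)]
19. b, w2   [implies-rule on 18 (branches; this branch)]
Accessibility: w0Rw0, w0Rw1, w0Rw2, w1Rw0, w1Rw1, w1Rw2, w2Rw0, w2Rw1, w2Rw2
Branch closes: b and not b both at w2.
Every branch of the negation's tableau closes; the branch above is one of them.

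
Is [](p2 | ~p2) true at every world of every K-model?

Tableau for the negation ~[](p2 | ~p2):
1. ~[](p2 | ~p2), u
2. ~(p2 | ~p2), v
3. ~p2, v
4. p2, v
Accessibility: uRv
Branch closes: p2 and ~p2 both at v.
Every branch of the negation's tableau closes; the branch above is one of them.

Valid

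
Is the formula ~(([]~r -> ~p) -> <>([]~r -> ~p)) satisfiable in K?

Yes, satisfiable

1. ~(([]~r -> ~p) -> <>([]~r -> ~p)), u
2. []~r -> ~p, u   [~->-rule on 1]
3. ~<>([]~r -> ~p), u   [~->-rule on 1]
4. ~p, u   [->-rule on 2 (branches; this branch)]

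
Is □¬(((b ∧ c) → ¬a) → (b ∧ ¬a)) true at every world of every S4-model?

No, not valid

Tableau for the negation ¬□¬(((b ∧ c) → ¬a) → (b ∧ ¬a)):
1. ¬□¬(((b ∧ c) → ¬a) → (b ∧ ¬a)), 0
2. ((b ∧ c) → ¬a) → (b ∧ ¬a), 1   [¬□-rule on 1: fresh world 1, 0R1]
3. b ∧ ¬a, 1   [→-rule on 2 (branches; this branch)]
4. b, 1   [∧-rule on 3]
5. ¬a, 1   [∧-rule on 3]
Accessibility: 0R0, 0R1, 1R1
The negation has an open branch (countermodel exists).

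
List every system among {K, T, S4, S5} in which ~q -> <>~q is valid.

T, S4, S5

K-tableau for the negation ~(~q -> <>~q):
1. ~(~q -> <>~q), 0
2. ~q, 0   [~->-rule on 1]
3. ~<>~q, 0   [~->-rule on 1]
Complete open branch: countermodel on a K-frame, so not valid in K.
T-tableau for the negation ~(~q -> <>~q):
1. ~(~q -> <>~q), 0
2. ~q, 0   [~->-rule on 1]
3. ~<>~q, 0   [~->-rule on 1]
4. q, 0   [~<>-rule on 3 via 0R0]
Accessibility: 0R0
Branch closes: q and ~q both at 0.
Every branch closes (one shown): valid in T, hence also in S4, S5 (every theorem of T is a theorem of S4 and S5).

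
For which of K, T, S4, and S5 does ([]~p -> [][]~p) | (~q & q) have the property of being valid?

S4, S5

S4-tableau for the negation ~(([]~p -> [][]~p) | (~q & q)):
1. ~(([]~p -> [][]~p) | (~q & q)), w0
2. ~([]~p -> [][]~p), w0
3. ~(~q & q), w0
4. []~p, w0
5. ~[][]~p, w0
6. ~p, w0
7. ~q, w0
8. ~[]~p, w1
9. ~p, w1
10. p, w2
11. ~p, w2
Accessibility: w0Rw0, w0Rw1, w0Rw2, w1Rw1, w1Rw2, w2Rw2
Branch closes: p and ~p both at w2.
Every branch closes (one shown): valid in S4, hence also in S5 (every theorem of S4 is a theorem of S5).
T-tableau for the negation ~(([]~p -> [][]~p) | (~q & q)):
1. ~(([]~p -> [][]~p) | (~q & q)), w0
2. ~([]~p -> [][]~p), w0
3. ~(~q & q), w0
4. []~p, w0
5. ~[][]~p, w0
6. ~p, w0
7. ~q, w0
8. ~[]~p, w1
9. ~p, w1
10. p, w2
Accessibility: w0Rw0, w0Rw1, w1Rw1, w1Rw2, w2Rw2
Complete open branch: countermodel on a T-frame, so not valid in T, nor in K (the same frame is also a K-frame).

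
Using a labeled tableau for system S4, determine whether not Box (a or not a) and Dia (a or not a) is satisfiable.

1. not Box (a or not a) and Dia (a or not a), 0
2. not Box (a or not a), 0
3. Dia (a or not a), 0
4. not (a or not a), 1
5. not a, 1
6. a, 1
Accessibility: 0R0, 0R1, 1R1
Branch closes: a and not a both at 1.
(One branch shown.) All branches close.

Unsatisfiable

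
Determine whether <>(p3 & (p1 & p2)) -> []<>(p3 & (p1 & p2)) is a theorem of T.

Invalid (countermodel exists)

Tableau for the negation ~(<>(p3 & (p1 & p2)) -> []<>(p3 & (p1 & p2))):
1. ~(<>(p3 & (p1 & p2)) -> []<>(p3 & (p1 & p2))), w0
2. <>(p3 & (p1 & p2)), w0
3. ~[]<>(p3 & (p1 & p2)), w0
4. p3 & (p1 & p2), w1
5. p3, w1
6. p1 & p2, w1
7. p1, w1
8. p2, w1
9. ~<>(p3 & (p1 & p2)), w2
10. ~(p3 & (p1 & p2)), w2
11. ~(p1 & p2), w2
12. ~p2, w2
Accessibility: w0Rw0, w0Rw1, w0Rw2, w1Rw1, w2Rw2
The negation has an open branch (countermodel exists).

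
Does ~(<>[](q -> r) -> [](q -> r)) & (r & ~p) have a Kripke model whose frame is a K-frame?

Satisfiable

1. ~(<>[](q -> r) -> [](q -> r)) & (r & ~p), u
2. ~(<>[](q -> r) -> [](q -> r)), u   [&-rule on 1]
3. r & ~p, u   [&-rule on 1]
4. <>[](q -> r), u   [~->-rule on 2]
5. ~[](q -> r), u   [~->-rule on 2]
6. r, u   [&-rule on 3]
7. ~p, u   [&-rule on 3]
8. [](q -> r), v   [<>-rule on 4: fresh world v, uRv]
9. ~(q -> r), w   [~[]-rule on 5: fresh world w, uRw]
10. q, w   [~->-rule on 9]
11. ~r, w   [~->-rule on 9]
Accessibility: uRv, uRw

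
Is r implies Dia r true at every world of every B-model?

Yes, valid

Tableau for the negation not (r implies Dia r):
1. not (r implies Dia r), w0
2. r, w0
3. not Dia r, w0
4. not r, w0
Accessibility: w0Rw0
Branch closes: r and not r both at w0.
Every branch of the negation's tableau closes; the branch above is one of them.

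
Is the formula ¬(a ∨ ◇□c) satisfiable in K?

1. ¬(a ∨ ◇□c), 0
2. ¬a, 0   [¬∨-rule on 1]
3. ¬◇□c, 0   [¬∨-rule on 1]

Satisfiable (open branch found)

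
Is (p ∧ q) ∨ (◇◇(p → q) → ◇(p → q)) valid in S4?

Yes, valid

Tableau for the negation ¬((p ∧ q) ∨ (◇◇(p → q) → ◇(p → q))):
1. ¬((p ∧ q) ∨ (◇◇(p → q) → ◇(p → q))), u
2. ¬(p ∧ q), u
3. ¬(◇◇(p → q) → ◇(p → q)), u
4. ◇◇(p → q), u
5. ¬◇(p → q), u
6. ¬(p → q), u
7. p, u
8. ¬q, u
9. ◇(p → q), v
10. ¬(p → q), v
11. p, v
12. ¬q, v
13. p → q, w
14. ¬(p → q), w
15. p, w
16. ¬q, w
17. q, w
Accessibility: uRu, uRv, uRw, vRv, vRw, wRw
Branch closes: q and ¬q both at w.
Every branch of the negation's tableau closes; the branch above is one of them.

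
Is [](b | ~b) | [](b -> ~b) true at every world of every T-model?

Yes, valid

Tableau for the negation ~([](b | ~b) | [](b -> ~b)):
1. ~([](b | ~b) | [](b -> ~b)), w0
2. ~[](b | ~b), w0
3. ~[](b -> ~b), w0
4. ~(b | ~b), w1
5. ~b, w1
6. b, w1
Accessibility: w0Rw0, w0Rw1, w1Rw1
Branch closes: b and ~b both at w1.
All branches of the negation close; one closing branch shown above.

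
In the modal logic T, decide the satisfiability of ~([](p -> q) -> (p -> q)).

Unsatisfiable

1. ~([](p -> q) -> (p -> q)), 0
2. [](p -> q), 0
3. ~(p -> q), 0
4. p, 0
5. ~q, 0
6. p -> q, 0
7. q, 0
Accessibility: 0R0
Branch closes: q and ~q both at 0.
All branches of the tableau close; one closing branch shown above.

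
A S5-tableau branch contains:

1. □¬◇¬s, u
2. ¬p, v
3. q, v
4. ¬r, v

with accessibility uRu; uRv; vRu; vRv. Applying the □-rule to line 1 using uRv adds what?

¬◇¬s, v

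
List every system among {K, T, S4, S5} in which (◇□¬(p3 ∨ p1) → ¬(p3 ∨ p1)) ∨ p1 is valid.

S5

S4-tableau for the negation ¬((◇□¬(p3 ∨ p1) → ¬(p3 ∨ p1)) ∨ p1):
1. ¬((◇□¬(p3 ∨ p1) → ¬(p3 ∨ p1)) ∨ p1), w0
2. ¬(◇□¬(p3 ∨ p1) → ¬(p3 ∨ p1)), w0   [¬∨-rule on 1]
3. ¬p1, w0   [¬∨-rule on 1]
4. ◇□¬(p3 ∨ p1), w0   [¬→-rule on 2]
5. p3 ∨ p1, w0   [¬→-rule on 2]
6. p3, w0   [∨-rule on 5 (branches; this branch)]
7. □¬(p3 ∨ p1), w1   [◇-rule on 4: fresh world w1, w0Rw1]
8. ¬(p3 ∨ p1), w1   [□-rule on 7 via w1Rw1]
9. ¬p3, w1   [¬∨-rule on 8]
10. ¬p1, w1   [¬∨-rule on 8]
Accessibility: w0Rw0, w0Rw1, w1Rw1
Complete open branch: countermodel on an S4-frame, so not valid in S4, nor in K, T (the same frame is also a K-frame and a T-frame).
S5-tableau for the negation ¬((◇□¬(p3 ∨ p1) → ¬(p3 ∨ p1)) ∨ p1):
1. ¬((◇□¬(p3 ∨ p1) → ¬(p3 ∨ p1)) ∨ p1), w0
2. ¬(◇□¬(p3 ∨ p1) → ¬(p3 ∨ p1)), w0   [¬∨-rule on 1]
3. ¬p1, w0   [¬∨-rule on 1]
4. ◇□¬(p3 ∨ p1), w0   [¬→-rule on 2]
5. p3 ∨ p1, w0   [¬→-rule on 2]
6. p3, w0   [∨-rule on 5 (branches; this branch)]
7. □¬(p3 ∨ p1), w1   [◇-rule on 4: fresh world w1, w0Rw1]
8. ¬(p3 ∨ p1), w0   [□-rule on 7 via w1Rw0]
9. ¬p3, w0   [¬∨-rule on 8]
Accessibility: w0Rw0, w0Rw1, w1Rw0, w1Rw1
Branch closes: p3 and ¬p3 both at w0.
Every branch closes (one shown): valid in S5.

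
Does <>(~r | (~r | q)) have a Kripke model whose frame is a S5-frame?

Satisfiable

1. <>(~r | (~r | q)), w0
2. ~r | (~r | q), w1   [<>-rule on 1: fresh world w1, w0Rw1]
3. ~r | q, w1   [|-rule on 2 (branches; this branch)]
4. q, w1   [|-rule on 3 (branches; this branch)]
Accessibility: w0Rw0, w0Rw1, w1Rw0, w1Rw1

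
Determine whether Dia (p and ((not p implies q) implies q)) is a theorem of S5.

Tableau for the negation not Dia (p and ((not p implies q) implies q)):
1. not Dia (p and ((not p implies q) implies q)), u
2. not (p and ((not p implies q) implies q)), u
3. not ((not p implies q) implies q), u
4. not p implies q, u
5. not q, u
6. p, u
Accessibility: uRu
The negation has an open branch (countermodel exists).

No, not valid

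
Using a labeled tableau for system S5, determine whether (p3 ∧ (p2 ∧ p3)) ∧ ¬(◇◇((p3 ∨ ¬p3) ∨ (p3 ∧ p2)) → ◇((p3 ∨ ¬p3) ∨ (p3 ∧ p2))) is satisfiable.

1. (p3 ∧ (p2 ∧ p3)) ∧ ¬(◇◇((p3 ∨ ¬p3) ∨ (p3 ∧ p2)) → ◇((p3 ∨ ¬p3) ∨ (p3 ∧ p2))), u
2. p3 ∧ (p2 ∧ p3), u
3. ¬(◇◇((p3 ∨ ¬p3) ∨ (p3 ∧ p2)) → ◇((p3 ∨ ¬p3) ∨ (p3 ∧ p2))), u
4. p3, u
5. p2 ∧ p3, u
6. ◇◇((p3 ∨ ¬p3) ∨ (p3 ∧ p2)), u
7. ¬◇((p3 ∨ ¬p3) ∨ (p3 ∧ p2)), u
8. p2, u
9. ¬((p3 ∨ ¬p3) ∨ (p3 ∧ p2)), u
10. ¬(p3 ∨ ¬p3), u
11. ¬(p3 ∧ p2), u
12. ¬p3, u
Accessibility: uRu
Branch closes: p3 and ¬p3 both at u.
All branches of the tableau close; one closing branch shown above.

No, unsatisfiable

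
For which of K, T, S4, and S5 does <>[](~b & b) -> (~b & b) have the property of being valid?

T-tableau for the negation ~(<>[](~b & b) -> (~b & b)):
1. ~(<>[](~b & b) -> (~b & b)), w0
2. <>[](~b & b), w0
3. ~(~b & b), w0
4. ~b, w0
5. [](~b & b), w1
6. ~b & b, w1
7. ~b, w1
8. b, w1
Accessibility: w0Rw0, w0Rw1, w1Rw1
Branch closes: b and ~b both at w1.
Every branch closes (one shown): valid in T, hence also in S4, S5 (every theorem of T is a theorem of S4 and S5).
K-tableau for the negation ~(<>[](~b & b) -> (~b & b)):
1. ~(<>[](~b & b) -> (~b & b)), w0
2. <>[](~b & b), w0
3. ~(~b & b), w0
4. ~b, w0
5. [](~b & b), w1
Accessibility: w0Rw1
Complete open branch: countermodel on a K-frame, so not valid in K.

T, S4, S5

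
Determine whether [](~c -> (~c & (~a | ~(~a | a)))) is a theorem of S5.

Tableau for the negation ~[](~c -> (~c & (~a | ~(~a | a)))):
1. ~[](~c -> (~c & (~a | ~(~a | a)))), 0
2. ~(~c -> (~c & (~a | ~(~a | a)))), 1
3. ~c, 1
4. ~(~c & (~a | ~(~a | a))), 1
5. ~(~a | ~(~a | a)), 1
6. a, 1
7. ~a | a, 1
Accessibility: 0R0, 0R1, 1R0, 1R1
The negation has an open branch (countermodel exists).

Not valid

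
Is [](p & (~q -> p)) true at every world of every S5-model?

Invalid (countermodel exists)

Tableau for the negation ~[](p & (~q -> p)):
1. ~[](p & (~q -> p)), 0
2. ~(p & (~q -> p)), 1
3. ~(~q -> p), 1
4. ~q, 1
5. ~p, 1
Accessibility: 0R0, 0R1, 1R0, 1R1
The negation has an open branch (countermodel exists).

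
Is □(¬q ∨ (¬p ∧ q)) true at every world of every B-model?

Tableau for the negation ¬□(¬q ∨ (¬p ∧ q)):
1. ¬□(¬q ∨ (¬p ∧ q)), w0
2. ¬(¬q ∨ (¬p ∧ q)), w1
3. q, w1
4. ¬(¬p ∧ q), w1
5. p, w1
Accessibility: w0Rw0, w0Rw1, w1Rw0, w1Rw1
The negation has an open branch (countermodel exists).

Invalid (countermodel exists)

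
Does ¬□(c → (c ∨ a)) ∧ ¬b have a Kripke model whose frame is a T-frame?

No, unsatisfiable

1. ¬□(c → (c ∨ a)) ∧ ¬b, u
2. ¬□(c → (c ∨ a)), u   [∧-rule on 1]
3. ¬b, u   [∧-rule on 1]
4. ¬(c → (c ∨ a)), v   [¬□-rule on 2: fresh world v, uRv]
5. c, v   [¬→-rule on 4]
6. ¬(c ∨ a), v   [¬→-rule on 4]
7. ¬c, v   [¬∨-rule on 6]
8. ¬a, v   [¬∨-rule on 6]
Accessibility: uRu, uRv, vRv
Branch closes: c and ¬c both at v.
All branches of the tableau close; one closing branch shown above.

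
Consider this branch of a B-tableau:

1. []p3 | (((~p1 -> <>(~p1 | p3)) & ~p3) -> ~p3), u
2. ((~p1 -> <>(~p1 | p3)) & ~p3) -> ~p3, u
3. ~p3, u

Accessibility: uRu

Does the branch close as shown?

Not closed

No atom appears with both signs at the same world.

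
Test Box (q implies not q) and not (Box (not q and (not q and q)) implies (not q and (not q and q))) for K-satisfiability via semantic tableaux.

1. Box (q implies not q) and not (Box (not q and (not q and q)) implies (not q and (not q and q))), 0
2. Box (q implies not q), 0
3. not (Box (not q and (not q and q)) implies (not q and (not q and q))), 0
4. Box (not q and (not q and q)), 0
5. not (not q and (not q and q)), 0
6. not (not q and q), 0
7. not q, 0

Satisfiable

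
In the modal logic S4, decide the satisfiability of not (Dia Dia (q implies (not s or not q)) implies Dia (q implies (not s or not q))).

1. not (Dia Dia (q implies (not s or not q)) implies Dia (q implies (not s or not q))), 0
2. Dia Dia (q implies (not s or not q)), 0
3. not Dia (q implies (not s or not q)), 0
4. not (q implies (not s or not q)), 0
5. q, 0
6. not (not s or not q), 0
7. s, 0
8. Dia (q implies (not s or not q)), 1
9. not (q implies (not s or not q)), 1
10. q, 1
11. not (not s or not q), 1
12. s, 1
13. q implies (not s or not q), 2
14. not (q implies (not s or not q)), 2
15. q, 2
16. not (not s or not q), 2
17. s, 2
18. not s or not q, 2
19. not q, 2
Accessibility: 0R0, 0R1, 0R2, 1R1, 1R2, 2R2
Branch closes: q and not q both at 2.
All branches of the tableau close; one closing branch shown above.

No, unsatisfiable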